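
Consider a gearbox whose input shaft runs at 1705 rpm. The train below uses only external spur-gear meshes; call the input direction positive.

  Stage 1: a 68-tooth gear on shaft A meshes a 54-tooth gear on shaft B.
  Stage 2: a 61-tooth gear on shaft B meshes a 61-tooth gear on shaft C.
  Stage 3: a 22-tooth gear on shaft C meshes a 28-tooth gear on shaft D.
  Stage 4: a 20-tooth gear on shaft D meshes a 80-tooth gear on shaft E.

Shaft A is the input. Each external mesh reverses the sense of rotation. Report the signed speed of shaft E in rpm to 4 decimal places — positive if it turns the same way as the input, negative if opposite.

Stage 1 [68T→54T]: ω = 1705.0000×68/54 = 2147.0370 rpm, dir flips to −; running = −2147.0370
Stage 2 [61T→61T]: ω = 2147.0370×61/61 = 2147.0370 rpm, dir flips to +; running = +2147.0370
Stage 3 [22T→28T]: ω = 2147.0370×22/28 = 1686.9577 rpm, dir flips to −; running = −1686.9577
Stage 4 [20T→80T]: ω = 1686.9577×20/80 = 421.7394 rpm, dir flips to +; running = +421.7394

+421.7394 rpm (same as input, |ω| = 421.7394 rpm)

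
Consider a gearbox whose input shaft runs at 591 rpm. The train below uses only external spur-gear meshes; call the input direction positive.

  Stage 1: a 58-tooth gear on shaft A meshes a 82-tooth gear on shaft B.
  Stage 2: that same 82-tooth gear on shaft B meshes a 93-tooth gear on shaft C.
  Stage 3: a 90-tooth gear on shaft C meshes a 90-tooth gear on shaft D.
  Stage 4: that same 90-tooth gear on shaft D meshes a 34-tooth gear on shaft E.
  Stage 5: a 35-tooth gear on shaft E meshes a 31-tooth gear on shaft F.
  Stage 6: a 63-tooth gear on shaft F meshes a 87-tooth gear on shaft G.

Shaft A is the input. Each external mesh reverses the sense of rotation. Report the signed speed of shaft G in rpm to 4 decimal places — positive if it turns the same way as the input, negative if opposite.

Stage 1 [58T→82T]: ω = 591.0000×58/82 = 418.0244 rpm, dir flips to −; running = −418.0244
Stage 2 [82T→93T]: ω = 418.0244×82/93 = 368.5806 rpm, dir flips to +; running = +368.5806
Stage 3 [90T→90T]: ω = 368.5806×90/90 = 368.5806 rpm, dir flips to −; running = −368.5806
Stage 4 [90T→34T]: ω = 368.5806×90/34 = 975.6546 rpm, dir flips to +; running = +975.6546
Stage 5 [35T→31T]: ω = 975.6546×35/31 = 1101.5456 rpm, dir flips to −; running = −1101.5456
Stage 6 [63T→87T]: ω = 1101.5456×63/87 = 797.6709 rpm, dir flips to +; running = +797.6709

+797.6709 rpm (same as input, |ω| = 797.6709 rpm)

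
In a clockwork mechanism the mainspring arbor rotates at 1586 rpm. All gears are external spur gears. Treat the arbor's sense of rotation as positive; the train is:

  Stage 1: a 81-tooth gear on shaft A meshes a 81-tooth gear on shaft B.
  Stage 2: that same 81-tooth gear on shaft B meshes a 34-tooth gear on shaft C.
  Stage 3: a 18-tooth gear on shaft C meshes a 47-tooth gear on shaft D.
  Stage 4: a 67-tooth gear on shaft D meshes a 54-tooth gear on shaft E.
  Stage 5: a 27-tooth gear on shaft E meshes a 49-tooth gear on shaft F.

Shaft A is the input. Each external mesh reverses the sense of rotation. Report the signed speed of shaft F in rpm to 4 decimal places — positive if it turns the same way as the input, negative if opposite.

Stage 1 [81T→81T]: ω = 1586.0000×81/81 = 1586.0000 rpm, dir flips to −; running = −1586.0000
Stage 2 [81T→34T]: ω = 1586.0000×81/34 = 3778.4118 rpm, dir flips to +; running = +3778.4118
Stage 3 [18T→47T]: ω = 3778.4118×18/47 = 1447.0513 rpm, dir flips to −; running = −1447.0513
Stage 4 [67T→54T]: ω = 1447.0513×67/54 = 1795.4155 rpm, dir flips to +; running = +1795.4155
Stage 5 [27T→49T]: ω = 1795.4155×27/49 = 989.3106 rpm, dir flips to −; running = −989.3106

-989.3106 rpm (opposite to input, |ω| = 989.3106 rpm)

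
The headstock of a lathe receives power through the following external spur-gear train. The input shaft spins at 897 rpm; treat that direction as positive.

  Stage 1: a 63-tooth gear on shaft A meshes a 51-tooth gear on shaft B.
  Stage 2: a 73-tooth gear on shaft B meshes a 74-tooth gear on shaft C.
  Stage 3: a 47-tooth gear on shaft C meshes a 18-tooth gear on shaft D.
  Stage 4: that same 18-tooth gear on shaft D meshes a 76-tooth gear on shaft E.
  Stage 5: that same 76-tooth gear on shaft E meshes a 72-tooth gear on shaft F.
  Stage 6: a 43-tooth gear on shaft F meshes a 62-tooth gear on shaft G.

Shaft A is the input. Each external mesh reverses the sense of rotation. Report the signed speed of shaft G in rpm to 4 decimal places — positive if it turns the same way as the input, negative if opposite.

+494.8756 rpm (same as input, |ω| = 494.8756 rpm)

Stage 1 [63T→51T]: ω = 897.0000×63/51 = 1108.0588 rpm, dir flips to −; running = −1108.0588
Stage 2 [73T→74T]: ω = 1108.0588×73/74 = 1093.0851 rpm, dir flips to +; running = +1093.0851
Stage 3 [47T→18T]: ω = 1093.0851×47/18 = 2854.1665 rpm, dir flips to −; running = −2854.1665
Stage 4 [18T→76T]: ω = 2854.1665×18/76 = 675.9868 rpm, dir flips to +; running = +675.9868
Stage 5 [76T→72T]: ω = 675.9868×76/72 = 713.5416 rpm, dir flips to −; running = −713.5416
Stage 6 [43T→62T]: ω = 713.5416×43/62 = 494.8756 rpm, dir flips to +; running = +494.8756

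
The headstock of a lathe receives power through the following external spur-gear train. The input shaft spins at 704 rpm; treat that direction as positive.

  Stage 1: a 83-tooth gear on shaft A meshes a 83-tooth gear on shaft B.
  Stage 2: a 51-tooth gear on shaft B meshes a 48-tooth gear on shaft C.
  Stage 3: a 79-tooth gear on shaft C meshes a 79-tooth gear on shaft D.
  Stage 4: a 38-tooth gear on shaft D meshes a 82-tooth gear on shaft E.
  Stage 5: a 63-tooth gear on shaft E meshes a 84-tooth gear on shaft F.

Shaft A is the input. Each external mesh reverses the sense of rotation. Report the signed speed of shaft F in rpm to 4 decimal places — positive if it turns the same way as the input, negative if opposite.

-259.9756 rpm (opposite to input, |ω| = 259.9756 rpm)

Stage 1 [83T→83T]: ω = 704.0000×83/83 = 704.0000 rpm, dir flips to −; running = −704.0000
Stage 2 [51T→48T]: ω = 704.0000×51/48 = 748.0000 rpm, dir flips to +; running = +748.0000
Stage 3 [79T→79T]: ω = 748.0000×79/79 = 748.0000 rpm, dir flips to −; running = −748.0000
Stage 4 [38T→82T]: ω = 748.0000×38/82 = 346.6341 rpm, dir flips to +; running = +346.6341
Stage 5 [63T→84T]: ω = 346.6341×63/84 = 259.9756 rpm, dir flips to −; running = −259.9756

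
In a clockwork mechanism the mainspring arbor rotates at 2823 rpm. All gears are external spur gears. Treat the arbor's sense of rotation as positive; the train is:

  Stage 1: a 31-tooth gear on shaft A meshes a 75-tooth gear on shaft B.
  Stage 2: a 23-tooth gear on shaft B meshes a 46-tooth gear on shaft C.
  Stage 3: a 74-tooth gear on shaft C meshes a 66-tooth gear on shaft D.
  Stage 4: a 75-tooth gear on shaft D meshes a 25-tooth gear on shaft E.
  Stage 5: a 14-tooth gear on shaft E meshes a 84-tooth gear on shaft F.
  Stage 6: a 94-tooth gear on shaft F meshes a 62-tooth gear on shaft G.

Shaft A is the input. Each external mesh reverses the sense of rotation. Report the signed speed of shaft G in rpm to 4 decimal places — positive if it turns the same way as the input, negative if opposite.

Stage 1 [31T→75T]: ω = 2823.0000×31/75 = 1166.8400 rpm, dir flips to −; running = −1166.8400
Stage 2 [23T→46T]: ω = 1166.8400×23/46 = 583.4200 rpm, dir flips to +; running = +583.4200
Stage 3 [74T→66T]: ω = 583.4200×74/66 = 654.1376 rpm, dir flips to −; running = −654.1376
Stage 4 [75T→25T]: ω = 654.1376×75/25 = 1962.4127 rpm, dir flips to +; running = +1962.4127
Stage 5 [14T→84T]: ω = 1962.4127×14/84 = 327.0688 rpm, dir flips to −; running = −327.0688
Stage 6 [94T→62T]: ω = 327.0688×94/62 = 495.8785 rpm, dir flips to +; running = +495.8785

+495.8785 rpm (same as input, |ω| = 495.8785 rpm)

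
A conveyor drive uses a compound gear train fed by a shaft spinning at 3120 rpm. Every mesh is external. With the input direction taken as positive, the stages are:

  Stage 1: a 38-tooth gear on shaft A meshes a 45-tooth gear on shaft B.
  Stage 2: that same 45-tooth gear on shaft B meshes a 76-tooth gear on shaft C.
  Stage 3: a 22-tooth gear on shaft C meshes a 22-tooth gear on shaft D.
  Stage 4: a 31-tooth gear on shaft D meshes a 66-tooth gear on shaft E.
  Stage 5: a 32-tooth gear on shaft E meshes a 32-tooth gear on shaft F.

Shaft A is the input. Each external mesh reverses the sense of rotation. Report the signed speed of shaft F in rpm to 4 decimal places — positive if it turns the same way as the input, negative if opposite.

-732.7273 rpm (opposite to input, |ω| = 732.7273 rpm)

Stage 1 [38T→45T]: ω = 3120.0000×38/45 = 2634.6667 rpm, dir flips to −; running = −2634.6667
Stage 2 [45T→76T]: ω = 2634.6667×45/76 = 1560.0000 rpm, dir flips to +; running = +1560.0000
Stage 3 [22T→22T]: ω = 1560.0000×22/22 = 1560.0000 rpm, dir flips to −; running = −1560.0000
Stage 4 [31T→66T]: ω = 1560.0000×31/66 = 732.7273 rpm, dir flips to +; running = +732.7273
Stage 5 [32T→32T]: ω = 732.7273×32/32 = 732.7273 rpm, dir flips to −; running = −732.7273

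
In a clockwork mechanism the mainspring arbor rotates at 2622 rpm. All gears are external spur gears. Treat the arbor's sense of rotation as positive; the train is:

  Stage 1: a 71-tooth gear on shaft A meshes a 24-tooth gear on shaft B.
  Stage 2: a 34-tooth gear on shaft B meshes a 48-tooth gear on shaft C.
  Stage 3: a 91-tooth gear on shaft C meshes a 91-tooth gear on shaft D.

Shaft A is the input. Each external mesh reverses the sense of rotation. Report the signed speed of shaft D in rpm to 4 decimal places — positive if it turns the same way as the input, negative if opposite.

-5494.3646 rpm (opposite to input, |ω| = 5494.3646 rpm)

Stage 1 [71T→24T]: ω = 2622.0000×71/24 = 7756.7500 rpm, dir flips to −; running = −7756.7500
Stage 2 [34T→48T]: ω = 7756.7500×34/48 = 5494.3646 rpm, dir flips to +; running = +5494.3646
Stage 3 [91T→91T]: ω = 5494.3646×91/91 = 5494.3646 rpm, dir flips to −; running = −5494.3646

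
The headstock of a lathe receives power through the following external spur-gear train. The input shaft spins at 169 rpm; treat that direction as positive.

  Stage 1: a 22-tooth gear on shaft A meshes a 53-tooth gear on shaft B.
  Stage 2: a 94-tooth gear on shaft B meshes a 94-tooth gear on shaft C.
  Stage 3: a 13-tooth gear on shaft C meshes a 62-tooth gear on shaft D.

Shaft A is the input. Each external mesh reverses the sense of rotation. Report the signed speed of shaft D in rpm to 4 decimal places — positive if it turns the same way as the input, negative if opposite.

Stage 1 [22T→53T]: ω = 169.0000×22/53 = 70.1509 rpm, dir flips to −; running = −70.1509
Stage 2 [94T→94T]: ω = 70.1509×94/94 = 70.1509 rpm, dir flips to +; running = +70.1509
Stage 3 [13T→62T]: ω = 70.1509×13/62 = 14.7091 rpm, dir flips to −; running = −14.7091

-14.7091 rpm (opposite to input, |ω| = 14.7091 rpm)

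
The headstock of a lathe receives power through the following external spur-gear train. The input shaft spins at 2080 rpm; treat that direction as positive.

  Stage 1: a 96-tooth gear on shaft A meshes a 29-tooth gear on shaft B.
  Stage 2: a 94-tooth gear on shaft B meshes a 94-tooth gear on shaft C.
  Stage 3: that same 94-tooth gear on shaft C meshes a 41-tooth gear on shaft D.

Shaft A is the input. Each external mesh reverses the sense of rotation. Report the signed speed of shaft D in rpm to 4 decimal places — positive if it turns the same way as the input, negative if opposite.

Stage 1 [96T→29T]: ω = 2080.0000×96/29 = 6885.5172 rpm, dir flips to −; running = −6885.5172
Stage 2 [94T→94T]: ω = 6885.5172×94/94 = 6885.5172 rpm, dir flips to +; running = +6885.5172
Stage 3 [94T→41T]: ω = 6885.5172×94/41 = 15786.3078 rpm, dir flips to −; running = −15786.3078

-15786.3078 rpm (opposite to input, |ω| = 15786.3078 rpm)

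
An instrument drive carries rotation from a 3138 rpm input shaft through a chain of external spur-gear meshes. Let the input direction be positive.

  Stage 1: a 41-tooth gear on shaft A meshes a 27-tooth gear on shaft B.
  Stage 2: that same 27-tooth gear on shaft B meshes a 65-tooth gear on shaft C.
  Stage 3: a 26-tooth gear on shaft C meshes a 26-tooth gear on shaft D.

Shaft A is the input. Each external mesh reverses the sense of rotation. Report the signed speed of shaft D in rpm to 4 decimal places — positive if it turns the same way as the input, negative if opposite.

-1979.3538 rpm (opposite to input, |ω| = 1979.3538 rpm)

Stage 1 [41T→27T]: ω = 3138.0000×41/27 = 4765.1111 rpm, dir flips to −; running = −4765.1111
Stage 2 [27T→65T]: ω = 4765.1111×27/65 = 1979.3538 rpm, dir flips to +; running = +1979.3538
Stage 3 [26T→26T]: ω = 1979.3538×26/26 = 1979.3538 rpm, dir flips to −; running = −1979.3538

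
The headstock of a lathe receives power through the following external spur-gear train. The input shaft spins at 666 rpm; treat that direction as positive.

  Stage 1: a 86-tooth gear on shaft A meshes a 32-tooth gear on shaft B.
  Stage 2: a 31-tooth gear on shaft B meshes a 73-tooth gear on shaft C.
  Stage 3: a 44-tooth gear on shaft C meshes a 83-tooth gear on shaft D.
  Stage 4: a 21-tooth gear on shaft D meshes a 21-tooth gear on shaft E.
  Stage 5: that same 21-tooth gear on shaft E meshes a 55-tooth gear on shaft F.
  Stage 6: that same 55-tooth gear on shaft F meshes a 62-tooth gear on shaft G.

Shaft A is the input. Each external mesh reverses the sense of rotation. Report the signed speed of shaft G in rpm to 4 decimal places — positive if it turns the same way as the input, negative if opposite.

+136.4783 rpm (same as input, |ω| = 136.4783 rpm)

Stage 1 [86T→32T]: ω = 666.0000×86/32 = 1789.8750 rpm, dir flips to −; running = −1789.8750
Stage 2 [31T→73T]: ω = 1789.8750×31/73 = 760.0839 rpm, dir flips to +; running = +760.0839
Stage 3 [44T→83T]: ω = 760.0839×44/83 = 402.9360 rpm, dir flips to −; running = −402.9360
Stage 4 [21T→21T]: ω = 402.9360×21/21 = 402.9360 rpm, dir flips to +; running = +402.9360
Stage 5 [21T→55T]: ω = 402.9360×21/55 = 153.8483 rpm, dir flips to −; running = −153.8483
Stage 6 [55T→62T]: ω = 153.8483×55/62 = 136.4783 rpm, dir flips to +; running = +136.4783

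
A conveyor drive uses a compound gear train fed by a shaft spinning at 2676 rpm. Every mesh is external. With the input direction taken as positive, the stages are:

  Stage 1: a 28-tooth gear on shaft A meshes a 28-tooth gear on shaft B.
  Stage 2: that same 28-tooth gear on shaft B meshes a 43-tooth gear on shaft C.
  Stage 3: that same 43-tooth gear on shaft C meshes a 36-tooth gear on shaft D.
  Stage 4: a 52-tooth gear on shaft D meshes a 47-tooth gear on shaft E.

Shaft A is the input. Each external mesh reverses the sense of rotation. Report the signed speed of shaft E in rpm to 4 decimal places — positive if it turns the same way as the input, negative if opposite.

+2302.7518 rpm (same as input, |ω| = 2302.7518 rpm)

Stage 1 [28T→28T]: ω = 2676.0000×28/28 = 2676.0000 rpm, dir flips to −; running = −2676.0000
Stage 2 [28T→43T]: ω = 2676.0000×28/43 = 1742.5116 rpm, dir flips to +; running = +1742.5116
Stage 3 [43T→36T]: ω = 1742.5116×43/36 = 2081.3333 rpm, dir flips to −; running = −2081.3333
Stage 4 [52T→47T]: ω = 2081.3333×52/47 = 2302.7518 rpm, dir flips to +; running = +2302.7518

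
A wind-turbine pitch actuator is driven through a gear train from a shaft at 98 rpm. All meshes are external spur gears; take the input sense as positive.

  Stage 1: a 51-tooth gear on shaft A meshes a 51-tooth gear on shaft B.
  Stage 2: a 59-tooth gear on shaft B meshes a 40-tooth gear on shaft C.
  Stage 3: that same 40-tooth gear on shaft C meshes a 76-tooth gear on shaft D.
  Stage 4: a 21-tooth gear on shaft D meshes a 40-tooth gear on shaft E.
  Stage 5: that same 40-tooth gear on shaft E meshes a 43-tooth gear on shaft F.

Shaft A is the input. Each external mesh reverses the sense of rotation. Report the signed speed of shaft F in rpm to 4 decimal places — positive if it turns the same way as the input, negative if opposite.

-37.1548 rpm (opposite to input, |ω| = 37.1548 rpm)

Stage 1 [51T→51T]: ω = 98.0000×51/51 = 98.0000 rpm, dir flips to −; running = −98.0000
Stage 2 [59T→40T]: ω = 98.0000×59/40 = 144.5500 rpm, dir flips to +; running = +144.5500
Stage 3 [40T→76T]: ω = 144.5500×40/76 = 76.0789 rpm, dir flips to −; running = −76.0789
Stage 4 [21T→40T]: ω = 76.0789×21/40 = 39.9414 rpm, dir flips to +; running = +39.9414
Stage 5 [40T→43T]: ω = 39.9414×40/43 = 37.1548 rpm, dir flips to −; running = −37.1548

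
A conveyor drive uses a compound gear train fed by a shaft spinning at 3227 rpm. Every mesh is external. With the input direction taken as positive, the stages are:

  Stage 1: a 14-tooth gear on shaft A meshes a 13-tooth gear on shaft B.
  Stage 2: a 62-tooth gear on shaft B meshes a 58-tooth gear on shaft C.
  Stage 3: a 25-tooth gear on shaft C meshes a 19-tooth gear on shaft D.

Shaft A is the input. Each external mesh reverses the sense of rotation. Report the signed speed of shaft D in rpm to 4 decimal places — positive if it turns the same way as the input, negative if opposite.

Stage 1 [14T→13T]: ω = 3227.0000×14/13 = 3475.2308 rpm, dir flips to −; running = −3475.2308
Stage 2 [62T→58T]: ω = 3475.2308×62/58 = 3714.9019 rpm, dir flips to +; running = +3714.9019
Stage 3 [25T→19T]: ω = 3714.9019×25/19 = 4888.0288 rpm, dir flips to −; running = −4888.0288

-4888.0288 rpm (opposite to input, |ω| = 4888.0288 rpm)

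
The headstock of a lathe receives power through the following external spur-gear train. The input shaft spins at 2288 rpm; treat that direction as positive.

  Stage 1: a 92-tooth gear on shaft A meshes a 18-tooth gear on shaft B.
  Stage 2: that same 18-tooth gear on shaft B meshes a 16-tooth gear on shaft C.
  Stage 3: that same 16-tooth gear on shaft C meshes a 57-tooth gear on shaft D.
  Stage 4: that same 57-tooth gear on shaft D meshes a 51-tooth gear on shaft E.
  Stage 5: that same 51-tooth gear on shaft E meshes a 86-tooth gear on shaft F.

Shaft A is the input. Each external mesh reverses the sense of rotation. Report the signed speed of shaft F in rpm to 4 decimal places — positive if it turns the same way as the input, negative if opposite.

Stage 1 [92T→18T]: ω = 2288.0000×92/18 = 11694.2222 rpm, dir flips to −; running = −11694.2222
Stage 2 [18T→16T]: ω = 11694.2222×18/16 = 13156.0000 rpm, dir flips to +; running = +13156.0000
Stage 3 [16T→57T]: ω = 13156.0000×16/57 = 3692.9123 rpm, dir flips to −; running = −3692.9123
Stage 4 [57T→51T]: ω = 3692.9123×57/51 = 4127.3725 rpm, dir flips to +; running = +4127.3725
Stage 5 [51T→86T]: ω = 4127.3725×51/86 = 2447.6279 rpm, dir flips to −; running = −2447.6279

-2447.6279 rpm (opposite to input, |ω| = 2447.6279 rpm)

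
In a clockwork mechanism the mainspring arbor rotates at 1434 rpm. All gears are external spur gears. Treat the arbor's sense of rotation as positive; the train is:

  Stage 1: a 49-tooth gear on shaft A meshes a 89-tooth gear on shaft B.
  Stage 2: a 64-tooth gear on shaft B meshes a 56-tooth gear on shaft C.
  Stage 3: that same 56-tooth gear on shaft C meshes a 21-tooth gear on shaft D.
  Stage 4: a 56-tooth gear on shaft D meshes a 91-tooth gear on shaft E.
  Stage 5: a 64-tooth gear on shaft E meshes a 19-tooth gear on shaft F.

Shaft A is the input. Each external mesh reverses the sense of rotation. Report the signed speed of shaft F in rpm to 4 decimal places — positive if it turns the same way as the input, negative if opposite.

Stage 1 [49T→89T]: ω = 1434.0000×49/89 = 789.5056 rpm, dir flips to −; running = −789.5056
Stage 2 [64T→56T]: ω = 789.5056×64/56 = 902.2921 rpm, dir flips to +; running = +902.2921
Stage 3 [56T→21T]: ω = 902.2921×56/21 = 2406.1124 rpm, dir flips to −; running = −2406.1124
Stage 4 [56T→91T]: ω = 2406.1124×56/91 = 1480.6845 rpm, dir flips to +; running = +1480.6845
Stage 5 [64T→19T]: ω = 1480.6845×64/19 = 4987.5689 rpm, dir flips to −; running = −4987.5689

-4987.5689 rpm (opposite to input, |ω| = 4987.5689 rpm)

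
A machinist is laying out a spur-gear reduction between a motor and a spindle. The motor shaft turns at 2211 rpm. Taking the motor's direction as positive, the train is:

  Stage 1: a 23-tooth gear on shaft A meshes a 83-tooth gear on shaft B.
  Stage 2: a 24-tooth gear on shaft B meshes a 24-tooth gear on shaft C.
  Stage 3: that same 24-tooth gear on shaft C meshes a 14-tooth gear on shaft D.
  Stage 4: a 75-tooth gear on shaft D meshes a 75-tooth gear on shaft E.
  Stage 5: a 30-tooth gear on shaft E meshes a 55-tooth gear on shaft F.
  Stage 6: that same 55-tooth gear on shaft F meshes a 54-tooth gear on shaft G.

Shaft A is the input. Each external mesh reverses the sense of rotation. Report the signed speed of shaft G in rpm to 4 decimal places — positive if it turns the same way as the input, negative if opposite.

+583.5112 rpm (same as input, |ω| = 583.5112 rpm)

Stage 1 [23T→83T]: ω = 2211.0000×23/83 = 612.6867 rpm, dir flips to −; running = −612.6867
Stage 2 [24T→24T]: ω = 612.6867×24/24 = 612.6867 rpm, dir flips to +; running = +612.6867
Stage 3 [24T→14T]: ω = 612.6867×24/14 = 1050.3201 rpm, dir flips to −; running = −1050.3201
Stage 4 [75T→75T]: ω = 1050.3201×75/75 = 1050.3201 rpm, dir flips to +; running = +1050.3201
Stage 5 [30T→55T]: ω = 1050.3201×30/55 = 572.9019 rpm, dir flips to −; running = −572.9019
Stage 6 [55T→54T]: ω = 572.9019×55/54 = 583.5112 rpm, dir flips to +; running = +583.5112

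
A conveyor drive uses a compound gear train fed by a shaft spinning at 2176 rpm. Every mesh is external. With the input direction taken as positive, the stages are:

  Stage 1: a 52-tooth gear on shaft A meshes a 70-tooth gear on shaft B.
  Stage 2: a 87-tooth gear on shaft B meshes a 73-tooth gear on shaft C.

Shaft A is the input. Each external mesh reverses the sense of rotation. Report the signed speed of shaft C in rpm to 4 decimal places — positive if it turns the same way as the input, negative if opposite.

+1926.4626 rpm (same as input, |ω| = 1926.4626 rpm)

Stage 1 [52T→70T]: ω = 2176.0000×52/70 = 1616.4571 rpm, dir flips to −; running = −1616.4571
Stage 2 [87T→73T]: ω = 1616.4571×87/73 = 1926.4626 rpm, dir flips to +; running = +1926.4626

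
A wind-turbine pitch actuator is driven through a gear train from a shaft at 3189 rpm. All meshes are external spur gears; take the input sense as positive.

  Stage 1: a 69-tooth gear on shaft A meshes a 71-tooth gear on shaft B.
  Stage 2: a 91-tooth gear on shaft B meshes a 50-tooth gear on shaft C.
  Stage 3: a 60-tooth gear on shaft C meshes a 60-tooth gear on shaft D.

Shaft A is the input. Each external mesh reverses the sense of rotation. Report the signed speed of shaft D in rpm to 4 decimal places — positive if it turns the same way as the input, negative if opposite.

-5640.4876 rpm (opposite to input, |ω| = 5640.4876 rpm)

Stage 1 [69T→71T]: ω = 3189.0000×69/71 = 3099.1690 rpm, dir flips to −; running = −3099.1690
Stage 2 [91T→50T]: ω = 3099.1690×91/50 = 5640.4876 rpm, dir flips to +; running = +5640.4876
Stage 3 [60T→60T]: ω = 5640.4876×60/60 = 5640.4876 rpm, dir flips to −; running = −5640.4876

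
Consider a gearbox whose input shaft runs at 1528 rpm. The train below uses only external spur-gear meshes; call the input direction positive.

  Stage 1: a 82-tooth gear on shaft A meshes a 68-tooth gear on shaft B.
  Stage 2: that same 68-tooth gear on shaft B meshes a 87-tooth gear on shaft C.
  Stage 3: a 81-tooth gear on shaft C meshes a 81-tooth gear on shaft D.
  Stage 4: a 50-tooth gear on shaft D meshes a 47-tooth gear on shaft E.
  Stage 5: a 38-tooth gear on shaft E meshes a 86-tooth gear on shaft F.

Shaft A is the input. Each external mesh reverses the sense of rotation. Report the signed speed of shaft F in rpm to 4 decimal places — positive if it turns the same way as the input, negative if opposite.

Stage 1 [82T→68T]: ω = 1528.0000×82/68 = 1842.5882 rpm, dir flips to −; running = −1842.5882
Stage 2 [68T→87T]: ω = 1842.5882×68/87 = 1440.1839 rpm, dir flips to +; running = +1440.1839
Stage 3 [81T→81T]: ω = 1440.1839×81/81 = 1440.1839 rpm, dir flips to −; running = −1440.1839
Stage 4 [50T→47T]: ω = 1440.1839×50/47 = 1532.1105 rpm, dir flips to +; running = +1532.1105
Stage 5 [38T→86T]: ω = 1532.1105×38/86 = 676.9791 rpm, dir flips to −; running = −676.9791

-676.9791 rpm (opposite to input, |ω| = 676.9791 rpm)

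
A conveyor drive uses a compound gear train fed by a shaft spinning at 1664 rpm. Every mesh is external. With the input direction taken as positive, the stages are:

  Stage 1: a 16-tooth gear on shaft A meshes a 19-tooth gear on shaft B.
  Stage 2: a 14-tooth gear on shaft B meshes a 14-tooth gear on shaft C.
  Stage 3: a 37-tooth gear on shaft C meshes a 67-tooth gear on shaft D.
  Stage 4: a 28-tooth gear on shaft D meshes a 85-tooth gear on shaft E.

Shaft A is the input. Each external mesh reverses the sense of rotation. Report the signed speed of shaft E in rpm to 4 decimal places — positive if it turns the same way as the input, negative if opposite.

+254.9093 rpm (same as input, |ω| = 254.9093 rpm)

Stage 1 [16T→19T]: ω = 1664.0000×16/19 = 1401.2632 rpm, dir flips to −; running = −1401.2632
Stage 2 [14T→14T]: ω = 1401.2632×14/14 = 1401.2632 rpm, dir flips to +; running = +1401.2632
Stage 3 [37T→67T]: ω = 1401.2632×37/67 = 773.8319 rpm, dir flips to −; running = −773.8319
Stage 4 [28T→85T]: ω = 773.8319×28/85 = 254.9093 rpm, dir flips to +; running = +254.9093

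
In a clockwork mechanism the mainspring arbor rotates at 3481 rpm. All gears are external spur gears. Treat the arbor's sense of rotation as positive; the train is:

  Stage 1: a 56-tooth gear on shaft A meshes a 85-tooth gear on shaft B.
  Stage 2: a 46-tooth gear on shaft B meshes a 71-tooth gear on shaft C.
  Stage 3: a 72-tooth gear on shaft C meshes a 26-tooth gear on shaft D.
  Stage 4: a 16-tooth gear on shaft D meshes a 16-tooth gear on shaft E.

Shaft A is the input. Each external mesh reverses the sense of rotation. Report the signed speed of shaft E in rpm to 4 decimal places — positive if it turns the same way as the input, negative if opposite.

Stage 1 [56T→85T]: ω = 3481.0000×56/85 = 2293.3647 rpm, dir flips to −; running = −2293.3647
Stage 2 [46T→71T]: ω = 2293.3647×46/71 = 1485.8419 rpm, dir flips to +; running = +1485.8419
Stage 3 [72T→26T]: ω = 1485.8419×72/26 = 4114.6392 rpm, dir flips to −; running = −4114.6392
Stage 4 [16T→16T]: ω = 4114.6392×16/16 = 4114.6392 rpm, dir flips to +; running = +4114.6392

+4114.6392 rpm (same as input, |ω| = 4114.6392 rpm)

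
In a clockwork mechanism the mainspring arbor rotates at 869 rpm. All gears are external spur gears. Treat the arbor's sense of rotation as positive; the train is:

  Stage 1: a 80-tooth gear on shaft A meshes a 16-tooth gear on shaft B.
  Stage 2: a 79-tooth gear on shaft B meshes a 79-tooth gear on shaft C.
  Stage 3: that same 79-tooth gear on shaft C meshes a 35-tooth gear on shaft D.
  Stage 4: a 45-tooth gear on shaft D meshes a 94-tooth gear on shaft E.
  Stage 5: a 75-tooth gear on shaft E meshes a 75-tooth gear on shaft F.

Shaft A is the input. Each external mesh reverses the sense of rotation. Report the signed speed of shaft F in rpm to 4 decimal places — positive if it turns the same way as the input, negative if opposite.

Stage 1 [80T→16T]: ω = 869.0000×80/16 = 4345.0000 rpm, dir flips to −; running = −4345.0000
Stage 2 [79T→79T]: ω = 4345.0000×79/79 = 4345.0000 rpm, dir flips to +; running = +4345.0000
Stage 3 [79T→35T]: ω = 4345.0000×79/35 = 9807.2857 rpm, dir flips to −; running = −9807.2857
Stage 4 [45T→94T]: ω = 9807.2857×45/94 = 4694.9772 rpm, dir flips to +; running = +4694.9772
Stage 5 [75T→75T]: ω = 4694.9772×75/75 = 4694.9772 rpm, dir flips to −; running = −4694.9772

-4694.9772 rpm (opposite to input, |ω| = 4694.9772 rpm)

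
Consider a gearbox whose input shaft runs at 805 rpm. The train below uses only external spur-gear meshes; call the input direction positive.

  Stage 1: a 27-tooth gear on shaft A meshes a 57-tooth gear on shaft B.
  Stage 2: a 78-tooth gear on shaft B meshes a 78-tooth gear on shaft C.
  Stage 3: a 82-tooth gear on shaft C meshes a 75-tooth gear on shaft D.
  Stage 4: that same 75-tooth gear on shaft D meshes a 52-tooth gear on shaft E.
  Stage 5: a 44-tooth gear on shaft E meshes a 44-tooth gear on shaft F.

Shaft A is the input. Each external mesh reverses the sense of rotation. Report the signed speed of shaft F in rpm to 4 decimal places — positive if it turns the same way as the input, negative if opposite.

Stage 1 [27T→57T]: ω = 805.0000×27/57 = 381.3158 rpm, dir flips to −; running = −381.3158
Stage 2 [78T→78T]: ω = 381.3158×78/78 = 381.3158 rpm, dir flips to +; running = +381.3158
Stage 3 [82T→75T]: ω = 381.3158×82/75 = 416.9053 rpm, dir flips to −; running = −416.9053
Stage 4 [75T→52T]: ω = 416.9053×75/52 = 601.3057 rpm, dir flips to +; running = +601.3057
Stage 5 [44T→44T]: ω = 601.3057×44/44 = 601.3057 rpm, dir flips to −; running = −601.3057

-601.3057 rpm (opposite to input, |ω| = 601.3057 rpm)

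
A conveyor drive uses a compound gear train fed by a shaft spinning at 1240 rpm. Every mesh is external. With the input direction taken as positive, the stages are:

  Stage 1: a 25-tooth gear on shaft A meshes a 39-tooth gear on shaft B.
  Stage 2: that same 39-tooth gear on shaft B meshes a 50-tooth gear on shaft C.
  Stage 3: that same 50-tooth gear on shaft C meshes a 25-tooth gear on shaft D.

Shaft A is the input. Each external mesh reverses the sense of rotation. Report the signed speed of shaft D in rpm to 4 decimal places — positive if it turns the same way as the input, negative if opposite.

-1240.0000 rpm (opposite to input, |ω| = 1240.0000 rpm)

Stage 1 [25T→39T]: ω = 1240.0000×25/39 = 794.8718 rpm, dir flips to −; running = −794.8718
Stage 2 [39T→50T]: ω = 794.8718×39/50 = 620.0000 rpm, dir flips to +; running = +620.0000
Stage 3 [50T→25T]: ω = 620.0000×50/25 = 1240.0000 rpm, dir flips to −; running = −1240.0000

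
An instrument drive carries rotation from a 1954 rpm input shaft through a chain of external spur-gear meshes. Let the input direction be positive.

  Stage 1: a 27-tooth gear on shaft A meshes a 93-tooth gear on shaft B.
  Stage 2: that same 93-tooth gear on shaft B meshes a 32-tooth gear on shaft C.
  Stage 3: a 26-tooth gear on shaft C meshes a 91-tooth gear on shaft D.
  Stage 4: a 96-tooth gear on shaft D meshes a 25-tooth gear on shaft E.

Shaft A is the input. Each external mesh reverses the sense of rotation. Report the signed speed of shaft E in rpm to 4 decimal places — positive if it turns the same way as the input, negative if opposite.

+1808.8457 rpm (same as input, |ω| = 1808.8457 rpm)

Stage 1 [27T→93T]: ω = 1954.0000×27/93 = 567.2903 rpm, dir flips to −; running = −567.2903
Stage 2 [93T→32T]: ω = 567.2903×93/32 = 1648.6875 rpm, dir flips to +; running = +1648.6875
Stage 3 [26T→91T]: ω = 1648.6875×26/91 = 471.0536 rpm, dir flips to −; running = −471.0536
Stage 4 [96T→25T]: ω = 471.0536×96/25 = 1808.8457 rpm, dir flips to +; running = +1808.8457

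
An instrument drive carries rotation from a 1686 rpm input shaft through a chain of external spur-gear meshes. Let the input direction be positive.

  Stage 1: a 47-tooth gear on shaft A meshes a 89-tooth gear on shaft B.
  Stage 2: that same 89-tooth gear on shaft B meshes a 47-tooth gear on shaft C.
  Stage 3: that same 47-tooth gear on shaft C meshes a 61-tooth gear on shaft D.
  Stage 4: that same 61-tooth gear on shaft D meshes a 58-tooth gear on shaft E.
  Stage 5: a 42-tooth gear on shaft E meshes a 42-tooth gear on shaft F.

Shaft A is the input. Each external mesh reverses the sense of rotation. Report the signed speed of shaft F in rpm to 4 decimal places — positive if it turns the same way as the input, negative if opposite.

-1366.2414 rpm (opposite to input, |ω| = 1366.2414 rpm)

Stage 1 [47T→89T]: ω = 1686.0000×47/89 = 890.3596 rpm, dir flips to −; running = −890.3596
Stage 2 [89T→47T]: ω = 890.3596×89/47 = 1686.0000 rpm, dir flips to +; running = +1686.0000
Stage 3 [47T→61T]: ω = 1686.0000×47/61 = 1299.0492 rpm, dir flips to −; running = −1299.0492
Stage 4 [61T→58T]: ω = 1299.0492×61/58 = 1366.2414 rpm, dir flips to +; running = +1366.2414
Stage 5 [42T→42T]: ω = 1366.2414×42/42 = 1366.2414 rpm, dir flips to −; running = −1366.2414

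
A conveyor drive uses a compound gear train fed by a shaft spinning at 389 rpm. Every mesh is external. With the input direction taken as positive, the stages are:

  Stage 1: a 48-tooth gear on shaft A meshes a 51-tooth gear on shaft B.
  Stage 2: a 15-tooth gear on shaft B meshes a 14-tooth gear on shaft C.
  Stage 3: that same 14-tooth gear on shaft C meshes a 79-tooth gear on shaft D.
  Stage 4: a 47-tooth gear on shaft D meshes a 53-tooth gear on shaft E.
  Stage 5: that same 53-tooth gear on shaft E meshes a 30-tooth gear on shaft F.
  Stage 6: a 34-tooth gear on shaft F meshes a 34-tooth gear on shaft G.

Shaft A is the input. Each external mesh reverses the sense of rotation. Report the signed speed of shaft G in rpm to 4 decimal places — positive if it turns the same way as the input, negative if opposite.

Stage 1 [48T→51T]: ω = 389.0000×48/51 = 366.1176 rpm, dir flips to −; running = −366.1176
Stage 2 [15T→14T]: ω = 366.1176×15/14 = 392.2689 rpm, dir flips to +; running = +392.2689
Stage 3 [14T→79T]: ω = 392.2689×14/79 = 69.5160 rpm, dir flips to −; running = −69.5160
Stage 4 [47T→53T]: ω = 69.5160×47/53 = 61.6463 rpm, dir flips to +; running = +61.6463
Stage 5 [53T→30T]: ω = 61.6463×53/30 = 108.9084 rpm, dir flips to −; running = −108.9084
Stage 6 [34T→34T]: ω = 108.9084×34/34 = 108.9084 rpm, dir flips to +; running = +108.9084

+108.9084 rpm (same as input, |ω| = 108.9084 rpm)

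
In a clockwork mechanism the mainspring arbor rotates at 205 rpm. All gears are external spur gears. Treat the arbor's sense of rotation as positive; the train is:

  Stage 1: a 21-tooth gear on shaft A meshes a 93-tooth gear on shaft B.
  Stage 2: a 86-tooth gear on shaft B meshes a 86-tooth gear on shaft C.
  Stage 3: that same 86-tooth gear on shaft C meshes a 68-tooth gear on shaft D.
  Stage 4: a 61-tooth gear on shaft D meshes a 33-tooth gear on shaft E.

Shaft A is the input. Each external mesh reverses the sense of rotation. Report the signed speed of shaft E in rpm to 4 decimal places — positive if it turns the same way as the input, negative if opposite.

+108.2170 rpm (same as input, |ω| = 108.2170 rpm)

Stage 1 [21T→93T]: ω = 205.0000×21/93 = 46.2903 rpm, dir flips to −; running = −46.2903
Stage 2 [86T→86T]: ω = 46.2903×86/86 = 46.2903 rpm, dir flips to +; running = +46.2903
Stage 3 [86T→68T]: ω = 46.2903×86/68 = 58.5436 rpm, dir flips to −; running = −58.5436
Stage 4 [61T→33T]: ω = 58.5436×61/33 = 108.2170 rpm, dir flips to +; running = +108.2170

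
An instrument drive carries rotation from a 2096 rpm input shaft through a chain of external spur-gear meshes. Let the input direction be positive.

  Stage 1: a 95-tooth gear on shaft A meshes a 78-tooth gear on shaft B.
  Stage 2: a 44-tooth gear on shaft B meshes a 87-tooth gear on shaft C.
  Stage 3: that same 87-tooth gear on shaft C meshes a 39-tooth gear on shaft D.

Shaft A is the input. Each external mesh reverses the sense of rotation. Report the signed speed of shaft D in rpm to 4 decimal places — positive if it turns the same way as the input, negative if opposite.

Stage 1 [95T→78T]: ω = 2096.0000×95/78 = 2552.8205 rpm, dir flips to −; running = −2552.8205
Stage 2 [44T→87T]: ω = 2552.8205×44/87 = 1291.0816 rpm, dir flips to +; running = +1291.0816
Stage 3 [87T→39T]: ω = 1291.0816×87/39 = 2880.1052 rpm, dir flips to −; running = −2880.1052

-2880.1052 rpm (opposite to input, |ω| = 2880.1052 rpm)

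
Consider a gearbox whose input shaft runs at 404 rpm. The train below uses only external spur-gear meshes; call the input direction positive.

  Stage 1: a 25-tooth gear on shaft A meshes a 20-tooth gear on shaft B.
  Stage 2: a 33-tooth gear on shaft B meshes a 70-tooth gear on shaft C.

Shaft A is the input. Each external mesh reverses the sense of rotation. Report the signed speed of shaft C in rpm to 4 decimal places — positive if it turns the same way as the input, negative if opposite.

+238.0714 rpm (same as input, |ω| = 238.0714 rpm)

Stage 1 [25T→20T]: ω = 404.0000×25/20 = 505.0000 rpm, dir flips to −; running = −505.0000
Stage 2 [33T→70T]: ω = 505.0000×33/70 = 238.0714 rpm, dir flips to +; running = +238.0714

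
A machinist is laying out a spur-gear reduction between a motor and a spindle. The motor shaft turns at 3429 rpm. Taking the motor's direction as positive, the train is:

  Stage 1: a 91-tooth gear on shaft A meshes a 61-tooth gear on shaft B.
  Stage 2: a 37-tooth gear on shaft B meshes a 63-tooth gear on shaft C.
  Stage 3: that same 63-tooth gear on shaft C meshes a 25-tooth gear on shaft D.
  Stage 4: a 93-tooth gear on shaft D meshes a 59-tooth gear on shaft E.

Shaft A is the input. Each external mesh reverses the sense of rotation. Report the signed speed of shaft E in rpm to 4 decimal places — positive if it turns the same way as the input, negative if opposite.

Stage 1 [91T→61T]: ω = 3429.0000×91/61 = 5115.3934 rpm, dir flips to −; running = −5115.3934
Stage 2 [37T→63T]: ω = 5115.3934×37/63 = 3004.2787 rpm, dir flips to +; running = +3004.2787
Stage 3 [63T→25T]: ω = 3004.2787×63/25 = 7570.7823 rpm, dir flips to −; running = −7570.7823
Stage 4 [93T→59T]: ω = 7570.7823×93/59 = 11933.6060 rpm, dir flips to +; running = +11933.6060

+11933.6060 rpm (same as input, |ω| = 11933.6060 rpm)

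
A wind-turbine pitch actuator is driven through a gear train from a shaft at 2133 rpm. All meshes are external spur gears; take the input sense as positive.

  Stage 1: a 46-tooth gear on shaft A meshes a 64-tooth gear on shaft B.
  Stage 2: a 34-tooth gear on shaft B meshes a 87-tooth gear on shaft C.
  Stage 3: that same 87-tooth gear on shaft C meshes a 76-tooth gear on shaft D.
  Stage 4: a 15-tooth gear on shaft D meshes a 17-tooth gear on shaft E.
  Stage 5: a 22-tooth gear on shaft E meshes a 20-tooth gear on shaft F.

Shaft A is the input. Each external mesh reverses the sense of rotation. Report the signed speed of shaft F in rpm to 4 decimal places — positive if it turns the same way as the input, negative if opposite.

-665.6854 rpm (opposite to input, |ω| = 665.6854 rpm)

Stage 1 [46T→64T]: ω = 2133.0000×46/64 = 1533.0938 rpm, dir flips to −; running = −1533.0938
Stage 2 [34T→87T]: ω = 1533.0938×34/87 = 599.1401 rpm, dir flips to +; running = +599.1401
Stage 3 [87T→76T]: ω = 599.1401×87/76 = 685.8577 rpm, dir flips to −; running = −685.8577
Stage 4 [15T→17T]: ω = 685.8577×15/17 = 605.1686 rpm, dir flips to +; running = +605.1686
Stage 5 [22T→20T]: ω = 605.1686×22/20 = 665.6854 rpm, dir flips to −; running = −665.6854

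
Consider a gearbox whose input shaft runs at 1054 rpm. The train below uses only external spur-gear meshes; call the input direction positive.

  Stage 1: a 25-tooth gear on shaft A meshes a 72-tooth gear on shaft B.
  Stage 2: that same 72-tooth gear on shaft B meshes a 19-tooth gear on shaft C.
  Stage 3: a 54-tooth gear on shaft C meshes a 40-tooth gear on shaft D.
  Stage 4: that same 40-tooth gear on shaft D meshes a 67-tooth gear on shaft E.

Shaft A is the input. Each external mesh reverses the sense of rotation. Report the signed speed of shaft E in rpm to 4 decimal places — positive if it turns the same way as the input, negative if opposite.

Stage 1 [25T→72T]: ω = 1054.0000×25/72 = 365.9722 rpm, dir flips to −; running = −365.9722
Stage 2 [72T→19T]: ω = 365.9722×72/19 = 1386.8421 rpm, dir flips to +; running = +1386.8421
Stage 3 [54T→40T]: ω = 1386.8421×54/40 = 1872.2368 rpm, dir flips to −; running = −1872.2368
Stage 4 [40T→67T]: ω = 1872.2368×40/67 = 1117.7533 rpm, dir flips to +; running = +1117.7533

+1117.7533 rpm (same as input, |ω| = 1117.7533 rpm)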